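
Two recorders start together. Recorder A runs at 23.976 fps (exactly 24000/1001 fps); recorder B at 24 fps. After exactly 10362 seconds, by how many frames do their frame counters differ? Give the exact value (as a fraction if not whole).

A emits 24000/1001 × 10362 = 22608000/91 frames; B emits 24 × 10362 = 248688.
Difference = 22608/91 frames (≈ 248.4396); B is ahead of A.

22608/91 frames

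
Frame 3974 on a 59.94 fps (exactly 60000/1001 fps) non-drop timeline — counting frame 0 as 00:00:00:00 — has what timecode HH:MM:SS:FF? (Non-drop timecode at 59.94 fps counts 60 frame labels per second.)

00:01:06:14

3974 ÷ 60 = 66 full seconds, remainder 14 frames.
66 s = 0 h 1 min 6 s.
Timecode: 00:01:06:14.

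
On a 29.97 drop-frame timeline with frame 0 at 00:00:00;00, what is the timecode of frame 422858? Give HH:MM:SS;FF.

Each 10-minute DF block holds 10 × 60 × 30 − 9 × 2 = 17982 frames. 422858 ÷ 17982 → 23 full blocks, remainder 9272.
Within the partial block the first minute is 1800 frames and each further minute 1798, so 5 further minute boundaries passed. Total skipped labels = 18 × 23 + 2 × 5 = 424.
Non-drop label index = 422858 + 424 = 423282; at 30 labels/s that is 03:55:09:12, i.e. DF 03:55:09;12.

03:55:09;12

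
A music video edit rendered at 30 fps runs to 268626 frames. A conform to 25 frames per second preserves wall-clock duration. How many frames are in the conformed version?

Target frames = source frames × (target rate / source rate) = 268626 × (25)/(30) = 268626 × 5/6 = 223855.

223855 frames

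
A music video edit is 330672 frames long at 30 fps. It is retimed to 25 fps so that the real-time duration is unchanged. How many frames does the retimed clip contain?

275560 frames

Target frames = source frames × (target rate / source rate) = 330672 × (25)/(30) = 330672 × 5/6 = 275560.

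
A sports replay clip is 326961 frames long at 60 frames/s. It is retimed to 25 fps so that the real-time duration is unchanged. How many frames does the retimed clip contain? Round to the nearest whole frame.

Frames at target rate = 326961 × (25) / (60) = 544935/4 ≈ 136233.750.
Nearest whole frame: 136234.

136234 frames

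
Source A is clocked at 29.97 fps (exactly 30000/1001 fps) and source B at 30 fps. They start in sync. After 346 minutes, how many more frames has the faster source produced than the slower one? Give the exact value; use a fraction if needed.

622800/1001 frames

346 min = 20760 s.
A emits 30000/1001 × 20760 = 622800000/1001 frames; B emits 30 × 20760 = 622800.
Difference = 622800/1001 frames (≈ 622.1778); B is ahead of A.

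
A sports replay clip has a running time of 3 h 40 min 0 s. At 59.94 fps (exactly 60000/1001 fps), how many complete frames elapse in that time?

3 h 40 min 0 s = 13200 s.
Frames = 13200 × 60000/1001 = 72000000/91 ≈ 791208.7912.
Complete frames: 791208.

791208 frames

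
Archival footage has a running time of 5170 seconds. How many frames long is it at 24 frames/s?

124080 frames

Frames = 5170 × 24 = 124080.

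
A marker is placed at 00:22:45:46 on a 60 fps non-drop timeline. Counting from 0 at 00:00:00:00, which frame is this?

frame 81946

Total seconds to the label: (0 × 3600 + 22 × 60 + 45) = 1365.
Frame index = 1365 × 60 + 46 = 81946.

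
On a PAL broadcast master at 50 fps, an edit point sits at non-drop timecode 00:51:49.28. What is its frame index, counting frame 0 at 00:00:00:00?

frame 155478

Total seconds to the label: (0 × 3600 + 51 × 60 + 49) = 3109.
Frame index = 3109 × 50 + 28 = 155478.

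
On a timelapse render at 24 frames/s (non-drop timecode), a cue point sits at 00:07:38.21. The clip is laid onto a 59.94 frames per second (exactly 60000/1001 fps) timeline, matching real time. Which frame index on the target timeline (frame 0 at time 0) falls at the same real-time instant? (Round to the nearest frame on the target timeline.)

Source frame index: (0×3600 + 7×60 + 38) × 24 + 21 = 11013.
Real time: 11013 / (24) = 3671/8 s.
Target frame: (3671/8) × (60000/1001) = 27532500/1001 ≈ 27504.995 → 27505.

frame 27505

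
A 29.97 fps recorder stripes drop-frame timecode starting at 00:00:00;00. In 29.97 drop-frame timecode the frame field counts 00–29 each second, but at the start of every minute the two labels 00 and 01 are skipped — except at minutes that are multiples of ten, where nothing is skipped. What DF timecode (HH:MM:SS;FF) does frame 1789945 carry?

Each 10-minute DF block holds 10 × 60 × 30 − 9 × 2 = 17982 frames. 1789945 ÷ 17982 → 99 full blocks, remainder 9727.
Within the partial block the first minute is 1800 frames and each further minute 1798, so 5 further minute boundaries passed. Total skipped labels = 18 × 99 + 2 × 5 = 1792.
Non-drop label index = 1789945 + 1792 = 1791737; at 30 labels/s that is 16:35:24:17, i.e. DF 16:35:24;17.

16:35:24;17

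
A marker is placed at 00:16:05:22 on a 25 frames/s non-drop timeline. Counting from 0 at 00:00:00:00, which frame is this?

Total seconds to the label: (0 × 3600 + 16 × 60 + 5) = 965.
Frame index = 965 × 25 + 22 = 24147.

frame 24147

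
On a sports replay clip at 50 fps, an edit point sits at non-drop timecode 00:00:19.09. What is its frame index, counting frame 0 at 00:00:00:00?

959

Total seconds to the label: (0 × 3600 + 0 × 60 + 19) = 19.
Frame index = 19 × 50 + 9 = 959.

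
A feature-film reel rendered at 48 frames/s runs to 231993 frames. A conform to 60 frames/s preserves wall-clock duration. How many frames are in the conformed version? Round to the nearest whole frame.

289991 frames

Frames at target rate = 231993 × (60) / (48) = 1159965/4 ≈ 289991.250.
Nearest whole frame: 289991.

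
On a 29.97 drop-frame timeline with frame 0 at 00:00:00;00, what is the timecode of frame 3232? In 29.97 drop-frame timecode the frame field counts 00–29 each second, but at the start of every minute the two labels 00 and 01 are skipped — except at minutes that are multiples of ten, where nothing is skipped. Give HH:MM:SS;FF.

Each 10-minute DF block holds 10 × 60 × 30 − 9 × 2 = 17982 frames. 3232 ÷ 17982 → 0 full blocks, remainder 3232.
Within the partial block the first minute is 1800 frames and each further minute 1798, so 1 further minute boundary passed. Total skipped labels = 18 × 0 + 2 × 1 = 2.
Non-drop label index = 3232 + 2 = 3234; at 30 labels/s that is 00:01:47:24, i.e. DF 00:01:47;24.

00:01:47;24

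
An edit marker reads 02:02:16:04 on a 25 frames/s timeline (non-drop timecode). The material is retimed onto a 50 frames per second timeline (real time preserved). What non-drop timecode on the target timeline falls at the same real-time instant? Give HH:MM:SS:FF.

Source frame index: (2×3600 + 2×60 + 16) × 25 + 4 = 183404.
Real time: 183404 / (25) = 183404/25 s.
Target frame: (183404/25) × (50) = 366808.
At 50 labels/s: frame 366808 → 02:02:16:08.

02:02:16:08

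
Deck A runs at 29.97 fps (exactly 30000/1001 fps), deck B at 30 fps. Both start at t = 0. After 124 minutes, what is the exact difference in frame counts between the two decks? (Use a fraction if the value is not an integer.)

124 min = 7440 s.
A emits 30000/1001 × 7440 = 223200000/1001 frames; B emits 30 × 7440 = 223200.
Difference = 223200/1001 frames (≈ 222.9770); B is ahead of A.

223200/1001 frames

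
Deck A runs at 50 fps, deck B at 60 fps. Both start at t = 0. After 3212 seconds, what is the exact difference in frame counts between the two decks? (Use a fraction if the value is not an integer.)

A emits 50 × 3212 = 160600 frames; B emits 60 × 3212 = 192720.
Difference = 32120 frames; B is ahead of A.

32120 frames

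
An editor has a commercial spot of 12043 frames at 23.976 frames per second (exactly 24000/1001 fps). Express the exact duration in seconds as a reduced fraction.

Running time = 12043 ÷ (24000/1001) = 12043 × 1001/24000 = 12055043/24000 s.

12055043/24000 seconds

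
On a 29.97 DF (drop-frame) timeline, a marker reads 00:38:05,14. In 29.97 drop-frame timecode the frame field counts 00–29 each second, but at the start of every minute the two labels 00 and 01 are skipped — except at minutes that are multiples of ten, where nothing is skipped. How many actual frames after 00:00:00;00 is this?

68494

Complete 10-minute blocks: 3, each 17982 frames → 53946.
Remaining 8 whole minutes in the current block: 1800 + 7 × 1798 = 14386 frames.
Within the current minute: 5 × 30 + 14 − 2 = 162 (labels ;00/;01 skipped at this minute). Total = 53946 + 14386 + 162 = 68494.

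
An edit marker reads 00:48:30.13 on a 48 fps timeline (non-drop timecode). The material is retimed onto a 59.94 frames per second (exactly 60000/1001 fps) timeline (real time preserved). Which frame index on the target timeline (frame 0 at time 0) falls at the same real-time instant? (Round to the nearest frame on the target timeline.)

frame 174442

Source frame index: (0×3600 + 48×60 + 30) × 48 + 13 = 139693.
Real time: 139693 / (48) = 139693/48 s.
Target frame: (139693/48) × (60000/1001) = 174616250/1001 ≈ 174441.808 → 174442.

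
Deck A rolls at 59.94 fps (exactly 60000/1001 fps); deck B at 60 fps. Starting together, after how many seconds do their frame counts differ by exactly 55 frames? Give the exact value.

The gap grows by |60 − 60000/1001| = 60/1001 frames per second.
Time for a 55-frame gap: 55 ÷ (60/1001) = 11011/12 s.

11011/12 seconds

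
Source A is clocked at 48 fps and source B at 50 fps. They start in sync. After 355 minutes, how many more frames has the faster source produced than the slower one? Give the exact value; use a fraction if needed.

42600 frames

355 min = 21300 s.
A emits 48 × 21300 = 1022400 frames; B emits 50 × 21300 = 1065000.
Difference = 42600 frames; B is ahead of A.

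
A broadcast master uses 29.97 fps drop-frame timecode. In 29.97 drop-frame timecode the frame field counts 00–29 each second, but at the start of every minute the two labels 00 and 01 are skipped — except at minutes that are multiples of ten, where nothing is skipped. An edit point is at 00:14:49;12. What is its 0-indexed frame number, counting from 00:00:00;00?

26656

As if non-drop at 30 labels/s: (0 × 3600 + 14 × 60 + 49) × 30 + 12 = 26682.
Minute boundaries passed: 14; those not divisible by 10: 14 − 1 = 13; dropped labels = 2 × 13 = 26.
Actual frame index = 26682 − 26 = 26656.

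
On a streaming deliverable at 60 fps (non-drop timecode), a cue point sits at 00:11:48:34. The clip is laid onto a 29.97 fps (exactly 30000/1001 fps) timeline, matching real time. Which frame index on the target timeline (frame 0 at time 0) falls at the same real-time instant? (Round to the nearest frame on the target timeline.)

Source frame index: (0×3600 + 11×60 + 48) × 60 + 34 = 42514.
Real time: 42514 / (60) = 21257/30 s.
Target frame: (21257/30) × (30000/1001) = 21257000/1001 ≈ 21235.764 → 21236.

frame 21236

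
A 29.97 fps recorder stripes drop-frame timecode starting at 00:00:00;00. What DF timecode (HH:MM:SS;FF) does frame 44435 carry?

00:24:42;19

Each 10-minute DF block holds 10 × 60 × 30 − 9 × 2 = 17982 frames. 44435 ÷ 17982 → 2 full blocks, remainder 8471.
Within the partial block the first minute is 1800 frames and each further minute 1798, so 4 further minute boundaries passed. Total skipped labels = 18 × 2 + 2 × 4 = 44.
Non-drop label index = 44435 + 44 = 44479; at 30 labels/s that is 00:24:42:19, i.e. DF 00:24:42;19.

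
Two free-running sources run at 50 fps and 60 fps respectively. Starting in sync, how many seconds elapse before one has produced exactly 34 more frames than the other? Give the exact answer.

3.4 seconds

The gap grows by |60 − 50| = 10 frames per second.
Time for a 34-frame gap: 34 ÷ (10) = 3.4 s.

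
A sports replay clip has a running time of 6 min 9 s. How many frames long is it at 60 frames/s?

6 min 9 s = 369 s.
Frames = 369 × 60 = 22140.

22140 frames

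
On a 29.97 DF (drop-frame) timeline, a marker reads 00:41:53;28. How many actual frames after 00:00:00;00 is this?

75344

As if non-drop at 30 labels/s: (0 × 3600 + 41 × 60 + 53) × 30 + 28 = 75418.
Minute boundaries passed: 41; those not divisible by 10: 41 − 4 = 37; dropped labels = 2 × 37 = 74.
Actual frame index = 75418 − 74 = 75344.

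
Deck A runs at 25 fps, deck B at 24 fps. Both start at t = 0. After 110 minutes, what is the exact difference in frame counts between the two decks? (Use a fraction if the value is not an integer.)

110 min = 6600 s.
A emits 25 × 6600 = 165000 frames; B emits 24 × 6600 = 158400.
Difference = 6600 frames; B is behind A.

6600 frames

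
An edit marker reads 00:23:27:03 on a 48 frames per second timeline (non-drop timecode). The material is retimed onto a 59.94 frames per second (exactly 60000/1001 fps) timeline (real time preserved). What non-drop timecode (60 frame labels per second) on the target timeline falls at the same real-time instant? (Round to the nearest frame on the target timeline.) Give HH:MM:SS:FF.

00:23:25:39

Source frame index: (0×3600 + 23×60 + 27) × 48 + 3 = 67539.
Real time: 67539 / (48) = 22513/16 s.
Target frame: (22513/16) × (60000/1001) = 84423750/1001 ≈ 84339.411 → 84339.
At 60 labels/s: frame 84339 → 00:23:25:39.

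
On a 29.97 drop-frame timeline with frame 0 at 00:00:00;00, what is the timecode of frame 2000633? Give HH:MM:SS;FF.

18:32:34;15

Each 10-minute DF block holds 10 × 60 × 30 − 9 × 2 = 17982 frames. 2000633 ÷ 17982 → 111 full blocks, remainder 4631.
Within the partial block the first minute is 1800 frames and each further minute 1798, so 2 further minute boundaries passed. Total skipped labels = 18 × 111 + 2 × 2 = 2002.
Non-drop label index = 2000633 + 2002 = 2002635; at 30 labels/s that is 18:32:34:15, i.e. DF 18:32:34;15.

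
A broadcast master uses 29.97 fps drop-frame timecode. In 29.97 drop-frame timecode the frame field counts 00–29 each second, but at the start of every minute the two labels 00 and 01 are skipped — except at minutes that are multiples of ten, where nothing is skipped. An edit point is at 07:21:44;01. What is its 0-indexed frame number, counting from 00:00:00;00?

Complete 10-minute blocks: 44, each 17982 frames → 791208.
Remaining 1 whole minute in the current block: 1800 + 0 × 1798 = 1800 frames.
Within the current minute: 44 × 30 + 1 − 2 = 1319 (labels ;00/;01 skipped at this minute). Total = 791208 + 1800 + 1319 = 794327.

794327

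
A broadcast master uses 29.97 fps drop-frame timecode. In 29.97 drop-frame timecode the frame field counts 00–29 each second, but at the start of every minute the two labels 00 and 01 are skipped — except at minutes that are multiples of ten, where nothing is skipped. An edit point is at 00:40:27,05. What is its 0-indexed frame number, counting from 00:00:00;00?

As if non-drop at 30 labels/s: (0 × 3600 + 40 × 60 + 27) × 30 + 5 = 72815.
Minute boundaries passed: 40; those not divisible by 10: 40 − 4 = 36; dropped labels = 2 × 36 = 72.
Actual frame index = 72815 − 72 = 72743.

72743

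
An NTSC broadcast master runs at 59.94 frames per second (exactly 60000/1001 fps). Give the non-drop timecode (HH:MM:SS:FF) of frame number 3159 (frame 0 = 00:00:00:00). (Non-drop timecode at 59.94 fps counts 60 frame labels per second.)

00:00:52:39

3159 ÷ 60 = 52 full seconds, remainder 39 frames.
52 s = 0 h 0 min 52 s.
Timecode: 00:00:52:39.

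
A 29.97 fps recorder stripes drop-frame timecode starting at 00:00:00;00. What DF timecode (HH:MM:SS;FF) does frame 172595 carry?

01:35:58;27

Each 10-minute DF block holds 10 × 60 × 30 − 9 × 2 = 17982 frames. 172595 ÷ 17982 → 9 full blocks, remainder 10757.
Within the partial block the first minute is 1800 frames and each further minute 1798, so 5 further minute boundaries passed. Total skipped labels = 18 × 9 + 2 × 5 = 172.
Non-drop label index = 172595 + 172 = 172767; at 30 labels/s that is 01:35:58:27, i.e. DF 01:35:58;27.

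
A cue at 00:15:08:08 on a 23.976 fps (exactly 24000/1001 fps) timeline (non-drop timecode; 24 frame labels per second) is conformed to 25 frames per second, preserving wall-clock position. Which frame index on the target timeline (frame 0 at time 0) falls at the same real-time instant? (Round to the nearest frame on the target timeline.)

Source frame index: (0×3600 + 15×60 + 8) × 24 + 8 = 21800.
Real time: 21800 / (24000/1001) = 109109/120 s.
Target frame: (109109/120) × (25) = 545545/24 ≈ 22731.042 → 22731.

frame 22731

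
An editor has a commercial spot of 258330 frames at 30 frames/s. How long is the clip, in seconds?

8611 seconds

Running time = 258330 / (30) = 8611 s.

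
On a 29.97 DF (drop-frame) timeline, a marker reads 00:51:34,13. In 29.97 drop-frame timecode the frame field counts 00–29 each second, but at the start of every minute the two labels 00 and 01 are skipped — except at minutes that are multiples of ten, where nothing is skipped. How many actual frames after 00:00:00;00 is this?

As if non-drop at 30 labels/s: (0 × 3600 + 51 × 60 + 34) × 30 + 13 = 92833.
Minute boundaries passed: 51; those not divisible by 10: 51 − 5 = 46; dropped labels = 2 × 46 = 92.
Actual frame index = 92833 − 92 = 92741.

92741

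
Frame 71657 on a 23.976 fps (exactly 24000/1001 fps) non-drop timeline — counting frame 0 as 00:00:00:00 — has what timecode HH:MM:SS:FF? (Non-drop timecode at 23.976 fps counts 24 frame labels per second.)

71657 ÷ 24 = 2985 full seconds, remainder 17 frames.
2985 s = 0 h 49 min 45 s.
Timecode: 00:49:45:17.

00:49:45:17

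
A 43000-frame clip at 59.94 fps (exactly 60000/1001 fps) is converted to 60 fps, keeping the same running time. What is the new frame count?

Target frames = source frames × (target rate / source rate) = 43000 × (60)/(60000/1001) = 43000 × 1001/1000 = 43043.

43043 frames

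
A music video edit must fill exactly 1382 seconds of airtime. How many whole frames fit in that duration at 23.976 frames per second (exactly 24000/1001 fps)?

33134 frames

Frames = 1382 × 24000/1001 = 33168000/1001 ≈ 33134.8651.
Complete frames: 33134.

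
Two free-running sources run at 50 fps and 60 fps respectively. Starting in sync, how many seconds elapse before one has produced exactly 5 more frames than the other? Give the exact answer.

The gap grows by |60 − 50| = 10 frames per second.
Time for a 5-frame gap: 5 ÷ (10) = 0.5 s.

0.5 seconds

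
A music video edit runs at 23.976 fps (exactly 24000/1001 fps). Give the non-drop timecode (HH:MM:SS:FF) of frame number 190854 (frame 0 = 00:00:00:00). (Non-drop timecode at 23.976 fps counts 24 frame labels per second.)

02:12:32:06

190854 ÷ 24 = 7952 full seconds, remainder 6 frames.
7952 s = 2 h 12 min 32 s.
Timecode: 02:12:32:06.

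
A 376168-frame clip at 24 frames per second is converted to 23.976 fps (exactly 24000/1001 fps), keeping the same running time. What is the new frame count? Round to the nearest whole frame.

Frames at target rate = 376168 × (24000/1001) / (24) = 28936000/77 ≈ 375792.208.
Nearest whole frame: 375792.

375792 frames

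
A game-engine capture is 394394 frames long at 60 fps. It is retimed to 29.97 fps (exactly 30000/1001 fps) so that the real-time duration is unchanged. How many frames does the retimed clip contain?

197000 frames

Target frames = source frames × (target rate / source rate) = 394394 × (30000/1001)/(60) = 394394 × 500/1001 = 197000.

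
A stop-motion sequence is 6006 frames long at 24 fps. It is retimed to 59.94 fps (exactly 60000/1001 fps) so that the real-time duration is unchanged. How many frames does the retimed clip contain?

Target frames = source frames × (target rate / source rate) = 6006 × (60000/1001)/(24) = 6006 × 2500/1001 = 15000.

15000 frames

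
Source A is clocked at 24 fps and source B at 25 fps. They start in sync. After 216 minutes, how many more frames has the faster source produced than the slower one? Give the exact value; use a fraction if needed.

216 min = 12960 s.
A emits 24 × 12960 = 311040 frames; B emits 25 × 12960 = 324000.
Difference = 12960 frames; B is ahead of A.

12960 frames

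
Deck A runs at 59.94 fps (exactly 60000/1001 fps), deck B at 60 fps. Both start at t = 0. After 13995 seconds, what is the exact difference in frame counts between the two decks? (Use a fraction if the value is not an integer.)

A emits 60000/1001 × 13995 = 839700000/1001 frames; B emits 60 × 13995 = 839700.
Difference = 839700/1001 frames (≈ 838.8611); B is ahead of A.

839700/1001 frames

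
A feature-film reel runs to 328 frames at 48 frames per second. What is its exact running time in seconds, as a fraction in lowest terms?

41/6 seconds

Running time = 328 ÷ (48) = 328 × 1/48 = 41/6 s.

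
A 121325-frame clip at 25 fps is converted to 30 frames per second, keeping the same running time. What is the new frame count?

Target frames = source frames × (target rate / source rate) = 121325 × (30)/(25) = 121325 × 6/5 = 145590.

145590 frames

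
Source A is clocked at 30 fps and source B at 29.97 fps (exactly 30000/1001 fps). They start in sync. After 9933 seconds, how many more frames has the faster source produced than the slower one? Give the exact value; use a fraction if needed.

3870/13 frames

A emits 30 × 9933 = 297990 frames; B emits 30000/1001 × 9933 = 3870000/13.
Difference = 3870/13 frames (≈ 297.6923); B is behind A.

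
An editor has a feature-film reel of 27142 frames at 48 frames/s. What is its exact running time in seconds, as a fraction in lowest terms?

13571/24 seconds

Running time = 27142 ÷ (48) = 27142 × 1/48 = 13571/24 s.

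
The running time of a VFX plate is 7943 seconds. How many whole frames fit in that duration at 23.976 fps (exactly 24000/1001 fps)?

190441 frames

Frames = 7943 × 24000/1001 = 14664000/77 ≈ 190441.5584.
Complete frames: 190441.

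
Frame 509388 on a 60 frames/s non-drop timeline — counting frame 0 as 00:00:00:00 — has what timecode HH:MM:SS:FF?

02:21:29:48

509388 ÷ 60 = 8489 full seconds, remainder 48 frames.
8489 s = 2 h 21 min 29 s.
Timecode: 02:21:29:48.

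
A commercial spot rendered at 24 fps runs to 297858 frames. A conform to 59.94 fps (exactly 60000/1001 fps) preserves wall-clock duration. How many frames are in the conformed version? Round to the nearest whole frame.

743901 frames

Frames at target rate = 297858 × (60000/1001) / (24) = 67695000/91 ≈ 743901.099.
Nearest whole frame: 743901.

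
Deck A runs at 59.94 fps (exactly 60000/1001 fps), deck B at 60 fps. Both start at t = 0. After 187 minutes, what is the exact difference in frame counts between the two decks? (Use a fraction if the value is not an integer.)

61200/91 frames

187 min = 11220 s.
A emits 60000/1001 × 11220 = 61200000/91 frames; B emits 60 × 11220 = 673200.
Difference = 61200/91 frames (≈ 672.5275); B is ahead of A.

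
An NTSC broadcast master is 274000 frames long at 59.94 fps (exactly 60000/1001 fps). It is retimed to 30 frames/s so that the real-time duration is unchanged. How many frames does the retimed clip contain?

Target frames = source frames × (target rate / source rate) = 274000 × (30)/(60000/1001) = 274000 × 1001/2000 = 137137.

137137 frames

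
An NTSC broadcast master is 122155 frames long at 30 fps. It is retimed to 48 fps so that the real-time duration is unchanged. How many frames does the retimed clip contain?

195448 frames

Frames at target rate = 122155 × (48) / (30) = 195448.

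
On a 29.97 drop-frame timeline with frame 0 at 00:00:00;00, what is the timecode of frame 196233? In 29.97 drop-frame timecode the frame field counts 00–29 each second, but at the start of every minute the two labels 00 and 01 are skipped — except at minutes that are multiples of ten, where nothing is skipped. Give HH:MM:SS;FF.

01:49:07;21

Each 10-minute DF block holds 10 × 60 × 30 − 9 × 2 = 17982 frames. 196233 ÷ 17982 → 10 full blocks, remainder 16413.
Within the partial block the first minute is 1800 frames and each further minute 1798, so 9 further minute boundaries passed. Total skipped labels = 18 × 10 + 2 × 9 = 198.
Non-drop label index = 196233 + 198 = 196431; at 30 labels/s that is 01:49:07:21, i.e. DF 01:49:07;21.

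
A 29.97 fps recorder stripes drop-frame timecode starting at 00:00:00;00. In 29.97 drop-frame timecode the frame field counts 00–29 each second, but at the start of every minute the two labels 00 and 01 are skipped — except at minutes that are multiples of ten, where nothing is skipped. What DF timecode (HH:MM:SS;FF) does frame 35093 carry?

Ten DF minutes hold 17982 frames, so frame 35093 lies in block 1 (frames 17982–35963) with 17111 frames into that block.
The block's first minute is 1800 frames and the rest 1798 each; 17111 frames reaches minute 9, so 1 × 18 + 9 × 2 = 36 labels have been skipped so far.
Adding those back, label number 35093 + 36 = 35129 at 30 labels/s is 1170 s + 29 f = 0 h 19 min 30 s frame 29, i.e. 00:19:30;29.

00:19:30;29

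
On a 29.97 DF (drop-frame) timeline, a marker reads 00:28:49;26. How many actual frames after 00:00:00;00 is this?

Complete 10-minute blocks: 2, each 17982 frames → 35964.
Remaining 8 whole minutes in the current block: 1800 + 7 × 1798 = 14386 frames.
Within the current minute: 49 × 30 + 26 − 2 = 1494 (labels ;00/;01 skipped at this minute). Total = 35964 + 14386 + 1494 = 51844.

51844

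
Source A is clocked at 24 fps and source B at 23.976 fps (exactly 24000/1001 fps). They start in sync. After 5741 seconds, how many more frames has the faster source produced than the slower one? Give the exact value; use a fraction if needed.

A emits 24 × 5741 = 137784 frames; B emits 24000/1001 × 5741 = 137784000/1001.
Difference = 137784/1001 frames (≈ 137.6464); B is behind A.

137784/1001 frames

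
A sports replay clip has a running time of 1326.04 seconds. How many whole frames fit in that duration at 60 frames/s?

79562 frames

Frames = 1326.04 × 60 = 397812/5 ≈ 79562.4000.
Complete frames: 79562.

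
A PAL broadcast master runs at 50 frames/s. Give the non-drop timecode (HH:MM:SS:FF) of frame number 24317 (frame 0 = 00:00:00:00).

00:08:06:17

24317 ÷ 50 = 486 full seconds, remainder 17 frames.
486 s = 0 h 8 min 6 s.
Timecode: 00:08:06:17.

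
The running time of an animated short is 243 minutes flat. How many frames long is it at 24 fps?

349920 frames

243 min = 14580 s.
Frames = 14580 × 24 = 349920.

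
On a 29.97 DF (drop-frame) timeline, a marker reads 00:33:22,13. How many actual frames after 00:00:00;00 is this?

60013

As if non-drop at 30 labels/s: (0 × 3600 + 33 × 60 + 22) × 30 + 13 = 60073.
Minute boundaries passed: 33; those not divisible by 10: 33 − 3 = 30; dropped labels = 2 × 30 = 60.
Actual frame index = 60073 − 60 = 60013.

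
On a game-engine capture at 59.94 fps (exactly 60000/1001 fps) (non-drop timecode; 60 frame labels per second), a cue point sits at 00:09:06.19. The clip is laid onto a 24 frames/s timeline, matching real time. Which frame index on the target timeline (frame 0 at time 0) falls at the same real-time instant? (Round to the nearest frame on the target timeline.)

Source frame index: (0×3600 + 9×60 + 6) × 60 + 19 = 32779.
Real time: 32779 / (60000/1001) = 32811779/60000 s.
Target frame: (32811779/60000) × (24) = 32811779/2500 ≈ 13124.712 → 13125.

frame 13125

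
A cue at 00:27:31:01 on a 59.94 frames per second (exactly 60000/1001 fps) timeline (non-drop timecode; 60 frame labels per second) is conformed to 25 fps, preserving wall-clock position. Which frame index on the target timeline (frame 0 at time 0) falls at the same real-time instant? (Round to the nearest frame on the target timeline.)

frame 41317

Source frame index: (0×3600 + 27×60 + 31) × 60 + 1 = 99061.
Real time: 99061 / (60000/1001) = 99160061/60000 s.
Target frame: (99160061/60000) × (25) = 99160061/2400 ≈ 41316.692 → 41317.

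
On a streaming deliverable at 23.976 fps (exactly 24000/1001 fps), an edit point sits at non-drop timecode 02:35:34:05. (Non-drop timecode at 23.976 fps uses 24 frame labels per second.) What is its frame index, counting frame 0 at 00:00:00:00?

224021

Total seconds to the label: (2 × 3600 + 35 × 60 + 34) = 9334.
Frame index = 9334 × 24 + 5 = 224021.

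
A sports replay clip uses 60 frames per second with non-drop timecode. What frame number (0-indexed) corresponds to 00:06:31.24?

frame 23484

Total seconds to the label: (0 × 3600 + 6 × 60 + 31) = 391.
Frame index = 391 × 60 + 24 = 23484.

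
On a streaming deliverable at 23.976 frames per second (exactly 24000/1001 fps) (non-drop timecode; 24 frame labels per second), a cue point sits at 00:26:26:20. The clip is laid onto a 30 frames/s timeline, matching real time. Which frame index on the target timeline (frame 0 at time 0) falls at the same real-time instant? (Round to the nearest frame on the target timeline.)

frame 47653

Source frame index: (0×3600 + 26×60 + 26) × 24 + 20 = 38084.
Real time: 38084 / (24000/1001) = 9530521/6000 s.
Target frame: (9530521/6000) × (30) = 9530521/200 ≈ 47652.605 → 47653.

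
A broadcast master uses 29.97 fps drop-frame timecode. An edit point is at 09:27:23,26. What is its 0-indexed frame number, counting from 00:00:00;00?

As if non-drop at 30 labels/s: (9 × 3600 + 27 × 60 + 23) × 30 + 26 = 1021316.
Minute boundaries passed: 567; those not divisible by 10: 567 − 56 = 511; dropped labels = 2 × 511 = 1022.
Actual frame index = 1021316 − 1022 = 1020294.

1020294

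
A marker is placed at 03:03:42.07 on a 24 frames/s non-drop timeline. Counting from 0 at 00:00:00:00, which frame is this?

frame 264535

Total seconds to the label: (3 × 3600 + 3 × 60 + 42) = 11022.
Frame index = 11022 × 24 + 7 = 264535.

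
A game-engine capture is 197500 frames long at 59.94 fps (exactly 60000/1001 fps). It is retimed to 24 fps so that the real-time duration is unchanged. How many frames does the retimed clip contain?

Target frames = source frames × (target rate / source rate) = 197500 × (24)/(60000/1001) = 197500 × 1001/2500 = 79079.

79079 frames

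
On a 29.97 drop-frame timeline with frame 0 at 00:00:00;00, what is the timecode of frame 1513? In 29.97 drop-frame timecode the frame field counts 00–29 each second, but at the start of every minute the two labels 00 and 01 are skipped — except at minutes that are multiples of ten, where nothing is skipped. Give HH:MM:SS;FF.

00:00:50;13

Ten DF minutes hold 17982 frames, so frame 1513 lies in block 0 (frames 0–17981) with 1513 frames into that block.
The block's first minute is 1800 frames and the rest 1798 each; 1513 frames reaches minute 0, so 0 × 18 + 0 × 2 = 0 labels have been skipped so far.
Adding those back, label number 1513 + 0 = 1513 at 30 labels/s is 50 s + 13 f = 0 h 0 min 50 s frame 13, i.e. 00:00:50;13.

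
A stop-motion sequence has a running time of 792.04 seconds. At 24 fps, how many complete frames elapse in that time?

Frames = 792.04 × 24 = 475224/25 ≈ 19008.9600.
Complete frames: 19008.

19008 frames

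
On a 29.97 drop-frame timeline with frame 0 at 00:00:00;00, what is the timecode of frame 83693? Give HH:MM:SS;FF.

00:46:32;17

Each 10-minute DF block holds 10 × 60 × 30 − 9 × 2 = 17982 frames. 83693 ÷ 17982 → 4 full blocks, remainder 11765.
Within the partial block the first minute is 1800 frames and each further minute 1798, so 6 further minute boundaries passed. Total skipped labels = 18 × 4 + 2 × 6 = 84.
Non-drop label index = 83693 + 84 = 83777; at 30 labels/s that is 00:46:32:17, i.e. DF 00:46:32;17.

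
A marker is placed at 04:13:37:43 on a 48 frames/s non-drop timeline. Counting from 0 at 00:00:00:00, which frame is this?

Total seconds to the label: (4 × 3600 + 13 × 60 + 37) = 15217.
Frame index = 15217 × 48 + 43 = 730459.

frame 730459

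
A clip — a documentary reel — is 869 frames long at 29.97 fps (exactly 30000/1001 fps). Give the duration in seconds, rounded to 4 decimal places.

Running time = 869 × 1001/30000 = 869869/30000 s ≈ 28.9956 s.

28.9956 seconds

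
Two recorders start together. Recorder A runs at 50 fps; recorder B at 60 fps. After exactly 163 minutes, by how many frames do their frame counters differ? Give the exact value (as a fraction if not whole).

163 min = 9780 s.
A emits 50 × 9780 = 489000 frames; B emits 60 × 9780 = 586800.
Difference = 97800 frames; B is ahead of A.

97800 frames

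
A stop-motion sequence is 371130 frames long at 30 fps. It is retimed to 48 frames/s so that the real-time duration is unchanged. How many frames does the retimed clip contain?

Target frames = source frames × (target rate / source rate) = 371130 × (48)/(30) = 371130 × 8/5 = 593808.

593808 frames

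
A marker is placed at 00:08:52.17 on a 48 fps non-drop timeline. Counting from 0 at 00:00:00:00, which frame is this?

Total seconds to the label: (0 × 3600 + 8 × 60 + 52) = 532.
Frame index = 532 × 48 + 17 = 25553.

25553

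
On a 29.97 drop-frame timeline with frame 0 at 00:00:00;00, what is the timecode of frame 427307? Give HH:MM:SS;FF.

Each 10-minute DF block holds 10 × 60 × 30 − 9 × 2 = 17982 frames. 427307 ÷ 17982 → 23 full blocks, remainder 13721.
Within the partial block the first minute is 1800 frames and each further minute 1798, so 7 further minute boundaries passed. Total skipped labels = 18 × 23 + 2 × 7 = 428.
Non-drop label index = 427307 + 428 = 427735; at 30 labels/s that is 03:57:37:25, i.e. DF 03:57:37;25.

03:57:37;25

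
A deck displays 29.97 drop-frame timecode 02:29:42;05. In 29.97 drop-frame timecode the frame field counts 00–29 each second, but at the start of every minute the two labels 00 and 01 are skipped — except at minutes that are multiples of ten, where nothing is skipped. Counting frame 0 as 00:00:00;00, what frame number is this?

Complete 10-minute blocks: 14, each 17982 frames → 251748.
Remaining 9 whole minutes in the current block: 1800 + 8 × 1798 = 16184 frames.
Within the current minute: 42 × 30 + 5 − 2 = 1263 (labels ;00/;01 skipped at this minute). Total = 251748 + 16184 + 1263 = 269195.

269195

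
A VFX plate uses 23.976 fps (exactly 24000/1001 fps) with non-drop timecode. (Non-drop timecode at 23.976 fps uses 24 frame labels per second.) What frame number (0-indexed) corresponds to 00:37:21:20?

Total seconds to the label: (0 × 3600 + 37 × 60 + 21) = 2241.
Frame index = 2241 × 24 + 20 = 53804.

frame 53804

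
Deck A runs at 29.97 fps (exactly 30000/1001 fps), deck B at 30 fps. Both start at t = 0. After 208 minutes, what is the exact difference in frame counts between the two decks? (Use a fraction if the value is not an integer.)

28800/77 frames

208 min = 12480 s.
A emits 30000/1001 × 12480 = 28800000/77 frames; B emits 30 × 12480 = 374400.
Difference = 28800/77 frames (≈ 374.0260); B is ahead of A.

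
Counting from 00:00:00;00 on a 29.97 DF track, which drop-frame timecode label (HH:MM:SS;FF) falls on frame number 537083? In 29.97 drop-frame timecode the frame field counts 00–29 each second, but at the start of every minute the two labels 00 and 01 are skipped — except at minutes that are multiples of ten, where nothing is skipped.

04:58:40;21

Each 10-minute DF block holds 10 × 60 × 30 − 9 × 2 = 17982 frames. 537083 ÷ 17982 → 29 full blocks, remainder 15605.
Within the partial block the first minute is 1800 frames and each further minute 1798, so 8 further minute boundaries passed. Total skipped labels = 18 × 29 + 2 × 8 = 538.
Non-drop label index = 537083 + 538 = 537621; at 30 labels/s that is 04:58:40:21, i.e. DF 04:58:40;21.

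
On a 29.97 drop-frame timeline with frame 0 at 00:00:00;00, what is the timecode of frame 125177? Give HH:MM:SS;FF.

Each 10-minute DF block holds 10 × 60 × 30 − 9 × 2 = 17982 frames. 125177 ÷ 17982 → 6 full blocks, remainder 17285.
Within the partial block the first minute is 1800 frames and each further minute 1798, so 9 further minute boundaries passed. Total skipped labels = 18 × 6 + 2 × 9 = 126.
Non-drop label index = 125177 + 126 = 125303; at 30 labels/s that is 01:09:36:23, i.e. DF 01:09:36;23.

01:09:36;23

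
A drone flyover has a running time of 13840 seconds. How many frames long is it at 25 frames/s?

Frames = 13840 × 25 = 346000.

346000 frames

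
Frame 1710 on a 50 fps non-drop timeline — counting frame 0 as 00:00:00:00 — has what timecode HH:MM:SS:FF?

00:00:34:10

1710 ÷ 50 = 34 full seconds, remainder 10 frames.
34 s = 0 h 0 min 34 s.
Timecode: 00:00:34:10.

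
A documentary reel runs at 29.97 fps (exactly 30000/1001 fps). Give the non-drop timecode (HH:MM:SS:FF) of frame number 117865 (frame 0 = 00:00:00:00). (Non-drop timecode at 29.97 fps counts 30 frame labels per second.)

01:05:28:25

117865 ÷ 30 = 3928 full seconds, remainder 25 frames.
3928 s = 1 h 5 min 28 s.
Timecode: 01:05:28:25.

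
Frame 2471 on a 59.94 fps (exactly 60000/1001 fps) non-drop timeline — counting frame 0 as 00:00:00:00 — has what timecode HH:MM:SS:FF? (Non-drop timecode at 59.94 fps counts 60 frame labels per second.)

2471 ÷ 60 = 41 full seconds, remainder 11 frames.
41 s = 0 h 0 min 41 s.
Timecode: 00:00:41:11.

00:00:41:11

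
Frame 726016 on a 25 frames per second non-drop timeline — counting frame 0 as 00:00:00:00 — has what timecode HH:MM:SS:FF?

08:04:00:16

726016 ÷ 25 = 29040 full seconds, remainder 16 frames.
29040 s = 8 h 4 min 0 s.
Timecode: 08:04:00:16.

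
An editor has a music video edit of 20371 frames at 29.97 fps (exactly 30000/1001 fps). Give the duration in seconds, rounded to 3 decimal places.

Running time = 20371 × 1001/30000 = 20391371/30000 s ≈ 679.712 s.

679.712 seconds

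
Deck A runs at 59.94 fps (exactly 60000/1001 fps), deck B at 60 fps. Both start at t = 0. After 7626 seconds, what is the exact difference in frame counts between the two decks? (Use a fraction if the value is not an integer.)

457560/1001 frames

A emits 60000/1001 × 7626 = 457560000/1001 frames; B emits 60 × 7626 = 457560.
Difference = 457560/1001 frames (≈ 457.1029); B is ahead of A.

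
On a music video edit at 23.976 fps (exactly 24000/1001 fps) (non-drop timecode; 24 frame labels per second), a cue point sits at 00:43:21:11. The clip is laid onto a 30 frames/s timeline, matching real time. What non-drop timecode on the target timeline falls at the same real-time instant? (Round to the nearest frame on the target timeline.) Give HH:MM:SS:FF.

00:43:24:02

Source frame index: (0×3600 + 43×60 + 21) × 24 + 11 = 62435.
Real time: 62435 / (24000/1001) = 12499487/4800 s.
Target frame: (12499487/4800) × (30) = 12499487/160 ≈ 78121.794 → 78122.
At 30 labels/s: frame 78122 → 00:43:24:02.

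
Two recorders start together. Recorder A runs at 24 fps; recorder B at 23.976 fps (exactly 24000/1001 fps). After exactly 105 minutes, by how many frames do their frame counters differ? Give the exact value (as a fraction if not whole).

21600/143 frames

105 min = 6300 s.
A emits 24 × 6300 = 151200 frames; B emits 24000/1001 × 6300 = 21600000/143.
Difference = 21600/143 frames (≈ 151.0490); B is behind A.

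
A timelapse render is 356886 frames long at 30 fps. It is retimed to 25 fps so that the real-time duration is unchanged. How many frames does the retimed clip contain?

Target frames = source frames × (target rate / source rate) = 356886 × (25)/(30) = 356886 × 5/6 = 297405.

297405 frames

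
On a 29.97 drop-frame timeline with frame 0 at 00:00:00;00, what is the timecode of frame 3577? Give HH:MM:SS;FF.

00:01:59;09

Ten DF minutes hold 17982 frames, so frame 3577 lies in block 0 (frames 0–17981) with 3577 frames into that block.
The block's first minute is 1800 frames and the rest 1798 each; 3577 frames reaches minute 1, so 0 × 18 + 1 × 2 = 2 labels have been skipped so far.
Adding those back, label number 3577 + 2 = 3579 at 30 labels/s is 119 s + 9 f = 0 h 1 min 59 s frame 9, i.e. 00:01:59;09.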